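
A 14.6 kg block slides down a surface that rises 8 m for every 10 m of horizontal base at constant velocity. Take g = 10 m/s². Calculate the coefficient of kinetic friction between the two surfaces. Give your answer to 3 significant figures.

0.800

At constant velocity the net force along the incline is zero: mg sin 38.66° = μ mg cos 38.66°.
So μ = tan 38.66° = 0.6247 / 0.7809 = 0.8000.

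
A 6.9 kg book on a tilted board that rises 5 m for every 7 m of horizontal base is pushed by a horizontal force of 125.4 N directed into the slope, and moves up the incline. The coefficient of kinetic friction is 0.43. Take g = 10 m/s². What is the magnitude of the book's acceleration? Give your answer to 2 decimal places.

The horizontal push has components F cos 35.54° = 125.4 × 0.8137 = 102.038 N up the incline and F sin 35.54° = 125.4 × 0.5812 = 72.882 N pressing into the surface.
The normal force is therefore N = mg cos 35.54° + F sin 35.54° = 56.145 + 72.882 = 129.027 N, and kinetic friction down the slope is μN = 0.43 × 129.027 = 55.482 N.
Along the incline: F cos 35.54° − mg sin 35.54° − μN = ma, so 102.038 − 40.103 − 55.482 = 6.9 a, giving a = 0.9352 m/s².

0.94 m/s²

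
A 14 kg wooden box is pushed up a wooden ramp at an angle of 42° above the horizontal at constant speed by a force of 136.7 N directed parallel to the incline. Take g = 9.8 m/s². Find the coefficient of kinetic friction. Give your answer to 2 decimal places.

At constant speed ΣF = 0 along the incline. The applied 136.7 N acts up the slope; the weight component mg sin 42° = 91.805 N and kinetic friction μN both act down the slope.
So 136.7 = 91.805 + μ × 101.959, giving μ = (136.7 − 91.805) / 101.959 = 0.4403.

0.44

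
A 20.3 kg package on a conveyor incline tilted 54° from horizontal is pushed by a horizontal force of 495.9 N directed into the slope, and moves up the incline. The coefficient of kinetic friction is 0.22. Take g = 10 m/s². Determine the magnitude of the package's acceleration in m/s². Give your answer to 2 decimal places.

0.63 m/s²

The horizontal push has components F cos 54° = 495.9 × 0.5878 = 291.490 N up the incline and F sin 54° = 495.9 × 0.8090 = 401.183 N pressing into the surface.
The normal force is therefore N = mg cos 54° + F sin 54° = 119.323 + 401.183 = 520.506 N, and kinetic friction down the slope is μN = 0.22 × 520.506 = 114.511 N.
Along the incline: F cos 54° − mg sin 54° − μN = ma, so 291.490 − 164.227 − 114.511 = 20.3 a, giving a = 0.6282 m/s².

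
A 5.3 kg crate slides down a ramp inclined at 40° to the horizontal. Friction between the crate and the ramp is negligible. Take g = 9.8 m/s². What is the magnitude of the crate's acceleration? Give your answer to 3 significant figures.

Resolving the weight along the incline: the component pulling the crate down the slope is mg sin 40° = 5.3 × 9.8 × 0.6428 = 33.387 N, and the normal force is N = mg cos 40° = 5.3 × 9.8 × 0.7660 = 39.786 N.
With no friction the net force along the incline is 33.387 N, so a = g sin 40° = 33.387 / 5.3 = 6.2994 m/s².

6.30 m/s²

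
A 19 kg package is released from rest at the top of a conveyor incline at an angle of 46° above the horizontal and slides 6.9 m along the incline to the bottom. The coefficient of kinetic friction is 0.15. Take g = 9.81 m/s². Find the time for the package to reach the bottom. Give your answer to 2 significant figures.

The weight component along the incline is mg sin 46° = 134.078 N and the normal force is N = mg cos 46° = 129.477 N.
Friction up the slope is f = μN = 0.15 × 129.477 = 19.422 N, so the net downslope force is 134.078 − 19.422 = 114.656 N and a = 114.656 / 19 = 6.0345 m/s².
Starting from rest, L = ½at², so t = √(2L/a) = √(2 × 6.9 / 6.0345) = 1.5122 s.

1.5 s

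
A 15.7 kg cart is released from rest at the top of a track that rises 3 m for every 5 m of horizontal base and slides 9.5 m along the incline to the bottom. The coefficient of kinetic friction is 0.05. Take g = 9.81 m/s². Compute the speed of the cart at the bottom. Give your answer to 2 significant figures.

9.4 m/s

The weight component along the incline is mg sin 30.96° = 79.241 N and the normal force is N = mg cos 30.96° = 132.068 N.
Friction up the slope is f = μN = 0.05 × 132.068 = 6.603 N, so the net downslope force is 79.241 − 6.603 = 72.638 N and a = 72.638 / 15.7 = 4.6266 m/s².
Starting from rest over a distance of 9.5 m, v² = 2aL = 2 × 4.6266 × 9.5 = 87.9054, so v = 9.3758 m/s.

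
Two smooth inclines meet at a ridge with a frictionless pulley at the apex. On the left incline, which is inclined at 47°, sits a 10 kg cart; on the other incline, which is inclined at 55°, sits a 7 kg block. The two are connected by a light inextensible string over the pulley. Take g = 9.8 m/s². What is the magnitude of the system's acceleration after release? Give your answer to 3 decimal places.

0.911 m/s²

Resolve each weight along its own incline: the 10 kg mass has component 10 × 9.8 × sin 47° = 71.673 N down its slope, and the 7 kg mass has 7 × 9.8 × sin 55° = 56.194 N down its slope.
The 10 kg side's 71.673 N exceeds the other side's 56.194 N, so that mass slides down and the 7 kg mass slides up. Taking that direction as positive, Newton's second law for the whole system gives 71.673 − 56.194 = (10 + 7) a, so a = 15.479 / 17 = 0.9105 m/s².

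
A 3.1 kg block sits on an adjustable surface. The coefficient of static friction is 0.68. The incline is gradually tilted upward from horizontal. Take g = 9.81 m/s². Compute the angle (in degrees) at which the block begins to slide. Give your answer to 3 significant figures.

34.2°

At the threshold of sliding, static friction is at its maximum μ_s N and exactly balances the weight component along the incline: mg sin θ = μ_s mg cos θ.
Hence tan θ = μ_s = 0.68, so θ = arctan(0.68) = 34.2157°.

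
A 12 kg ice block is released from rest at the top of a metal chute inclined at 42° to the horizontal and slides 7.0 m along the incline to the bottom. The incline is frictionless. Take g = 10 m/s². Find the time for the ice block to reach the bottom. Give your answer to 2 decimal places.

1.45 s

The weight component along the incline is mg sin 42° = 80.296 N and the normal force is N = mg cos 42° = 89.177 N.
With no friction, a = g sin 42° = 6.6913 m/s².
Starting from rest, L = ½at², so t = √(2L/a) = √(2 × 7.0 / 6.6913) = 1.4465 s.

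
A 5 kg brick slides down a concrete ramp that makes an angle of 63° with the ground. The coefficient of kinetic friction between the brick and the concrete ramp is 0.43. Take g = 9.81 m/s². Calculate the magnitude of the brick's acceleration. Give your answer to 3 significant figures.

6.83 m/s²

Resolving the weight along the incline: the component pulling the brick down the slope is mg sin 63° = 5 × 9.81 × 0.8910 = 43.704 N, and the normal force is N = mg cos 63° = 5 × 9.81 × 0.4540 = 22.269 N.
Kinetic friction acts up the slope with magnitude f = μN = 0.43 × 22.269 = 9.576 N.
Net force along the incline is 43.704 − 9.576 = 34.128 N, so a = 34.128 / 5 = 6.8256 m/s².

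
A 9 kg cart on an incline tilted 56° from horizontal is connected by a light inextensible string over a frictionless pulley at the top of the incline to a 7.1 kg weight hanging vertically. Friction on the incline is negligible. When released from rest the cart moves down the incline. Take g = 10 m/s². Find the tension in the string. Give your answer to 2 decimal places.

72.59 N

For the cart on the incline: the weight component along the slope is m₁g sin 56° = 9 × 10 × 0.8290 = 74.610 N and the normal force is N = m₁g cos 56° = 50.327 N.
Newton's second law for the cart (down-slope positive): 74.610 − T = 9 a. For the hanging weight (upward positive): T − 7.1 × 10 = 7.1 a.
Adding the two equations eliminates T: 3.610 = 16.1 a, so a = 0.2242 m/s².
Then from the hanging weight's equation, T = 7.1 × (10 + 0.2242) = 72.592 N.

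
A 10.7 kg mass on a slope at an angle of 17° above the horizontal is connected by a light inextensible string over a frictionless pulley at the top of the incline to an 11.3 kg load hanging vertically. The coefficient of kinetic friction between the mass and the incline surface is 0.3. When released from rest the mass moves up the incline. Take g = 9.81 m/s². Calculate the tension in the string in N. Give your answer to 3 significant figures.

For the mass on the incline: the weight component along the slope is m₁g sin 17° = 10.7 × 9.81 × 0.2924 = 30.692 N and the normal force is N = m₁g cos 17° = 100.380 N.
Kinetic friction opposes the mass's motion up the incline: f = μN = 0.3 × 100.380 = 30.114 N acting down the slope.
Newton's second law for the mass (up-slope positive): T − 30.692 − 30.114 = 10.7 a. For the hanging load (downward positive): 11.3 × 9.81 − T = 11.3 a.
Adding the two equations eliminates T: 50.047 = 22 a, so a = 2.2749 m/s².
Then from the hanging load's equation, T = 11.3 × (9.81 − 2.2749) = 85.147 N.

85.1 N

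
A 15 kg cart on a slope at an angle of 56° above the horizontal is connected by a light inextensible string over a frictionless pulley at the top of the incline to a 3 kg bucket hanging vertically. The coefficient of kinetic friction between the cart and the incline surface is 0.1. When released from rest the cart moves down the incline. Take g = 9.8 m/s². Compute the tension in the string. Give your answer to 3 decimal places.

43.441 N

For the cart on the incline: the weight component along the slope is m₁g sin 56° = 15 × 9.8 × 0.8290 = 121.863 N and the normal force is N = m₁g cos 56° = 82.201 N.
Kinetic friction opposes the cart's motion down the incline: f = μN = 0.1 × 82.201 = 8.220 N acting up the slope.
Newton's second law for the cart (down-slope positive): 121.863 − 8.220 − T = 15 a. For the hanging bucket (upward positive): T − 3 × 9.8 = 3 a.
Adding the two equations eliminates T: 84.243 = 18 a, so a = 4.6802 m/s².
Then from the hanging bucket's equation, T = 3 × (9.8 + 4.6802) = 43.441 N.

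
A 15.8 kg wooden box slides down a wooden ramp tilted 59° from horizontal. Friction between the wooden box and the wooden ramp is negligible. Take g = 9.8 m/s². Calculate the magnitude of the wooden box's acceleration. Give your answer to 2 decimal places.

Resolving the weight along the incline: the component pulling the wooden box down the slope is mg sin 59° = 15.8 × 9.8 × 0.8572 = 132.729 N, and the normal force is N = mg cos 59° = 15.8 × 9.8 × 0.5150 = 79.743 N.
With no friction the net force along the incline is 132.729 N, so a = g sin 59° = 132.729 / 15.8 = 8.4006 m/s².

8.40 m/s²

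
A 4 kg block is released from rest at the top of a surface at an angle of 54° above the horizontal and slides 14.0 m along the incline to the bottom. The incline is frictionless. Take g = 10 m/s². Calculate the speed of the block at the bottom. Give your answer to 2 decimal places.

15.05 m/s

The weight component along the incline is mg sin 54° = 32.361 N and the normal force is N = mg cos 54° = 23.511 N.
With no friction, a = g sin 54° = 8.0902 m/s².
Starting from rest over a distance of 14.0 m, v² = 2aL = 2 × 8.0902 × 14.0 = 226.5256, so v = 15.0508 m/s.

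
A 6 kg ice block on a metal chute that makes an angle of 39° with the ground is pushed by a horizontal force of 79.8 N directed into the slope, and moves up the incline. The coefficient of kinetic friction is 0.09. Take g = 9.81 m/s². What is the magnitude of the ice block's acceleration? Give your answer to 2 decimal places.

The horizontal push has components F cos 39° = 79.8 × 0.7771 = 62.013 N up the incline and F sin 39° = 79.8 × 0.6293 = 50.218 N pressing into the surface.
The normal force is therefore N = mg cos 39° + F sin 39° = 45.740 + 50.218 = 95.958 N, and kinetic friction down the slope is μN = 0.09 × 95.958 = 8.636 N.
Along the incline: F cos 39° − mg sin 39° − μN = ma, so 62.013 − 37.041 − 8.636 = 6 a, giving a = 2.7227 m/s².

2.72 m/s²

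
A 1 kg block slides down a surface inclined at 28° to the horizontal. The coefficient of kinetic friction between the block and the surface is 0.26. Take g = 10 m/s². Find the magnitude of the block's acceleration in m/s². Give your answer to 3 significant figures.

2.40 m/s²

Resolving the weight along the incline: the component pulling the block down the slope is mg sin 28° = 1 × 10 × 0.4695 = 4.695 N, and the normal force is N = mg cos 28° = 1 × 10 × 0.8829 = 8.829 N.
Kinetic friction acts up the slope with magnitude f = μN = 0.26 × 8.829 = 2.296 N.
Net force along the incline is 4.695 − 2.296 = 2.399 N, so a = 2.399 / 1 = 2.3990 m/s².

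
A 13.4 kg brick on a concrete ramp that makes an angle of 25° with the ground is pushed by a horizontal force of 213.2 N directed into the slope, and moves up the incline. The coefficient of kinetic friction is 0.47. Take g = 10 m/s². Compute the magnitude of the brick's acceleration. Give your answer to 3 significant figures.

2.77 m/s²

The horizontal push has components F cos 25° = 213.2 × 0.9063 = 193.223 N up the incline and F sin 25° = 213.2 × 0.4226 = 90.098 N pressing into the surface.
The normal force is therefore N = mg cos 25° + F sin 25° = 121.444 + 90.098 = 211.542 N, and kinetic friction down the slope is μN = 0.47 × 211.542 = 99.425 N.
Along the incline: F cos 25° − mg sin 25° − μN = ma, so 193.223 − 56.628 − 99.425 = 13.4 a, giving a = 2.7739 m/s².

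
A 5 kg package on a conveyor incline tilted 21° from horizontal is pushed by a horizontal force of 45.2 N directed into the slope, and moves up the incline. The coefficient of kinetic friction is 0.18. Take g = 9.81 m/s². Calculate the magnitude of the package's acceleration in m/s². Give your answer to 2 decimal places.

The horizontal push has components F cos 21° = 45.2 × 0.9336 = 42.199 N up the incline and F sin 21° = 45.2 × 0.3584 = 16.200 N pressing into the surface.
The normal force is therefore N = mg cos 21° + F sin 21° = 45.793 + 16.200 = 61.993 N, and kinetic friction down the slope is μN = 0.18 × 61.993 = 11.159 N.
Along the incline: F cos 21° − mg sin 21° − μN = ma, so 42.199 − 17.580 − 11.159 = 5 a, giving a = 2.6920 m/s².

2.69 m/s²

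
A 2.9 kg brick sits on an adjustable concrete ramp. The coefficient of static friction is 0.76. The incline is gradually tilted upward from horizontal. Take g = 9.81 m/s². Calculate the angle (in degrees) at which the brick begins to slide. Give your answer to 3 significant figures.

37.2°

At the threshold of sliding, static friction is at its maximum μ_s N and exactly balances the weight component along the incline: mg sin θ = μ_s mg cos θ.
Hence tan θ = μ_s = 0.76, so θ = arctan(0.76) = 37.2348°.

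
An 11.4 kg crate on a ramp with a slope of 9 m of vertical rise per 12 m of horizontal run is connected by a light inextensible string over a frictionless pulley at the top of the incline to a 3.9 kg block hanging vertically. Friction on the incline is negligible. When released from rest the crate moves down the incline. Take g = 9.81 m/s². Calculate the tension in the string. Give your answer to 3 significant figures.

For the crate on the incline: the weight component along the slope is m₁g sin 36.87° = 11.4 × 9.81 × 0.6000 = 67.100 N and the normal force is N = m₁g cos 36.87° = 89.467 N.
Newton's second law for the crate (down-slope positive): 67.100 − T = 11.4 a. For the hanging block (upward positive): T − 3.9 × 9.81 = 3.9 a.
Adding the two equations eliminates T: 28.841 = 15.3 a, so a = 1.8850 m/s².
Then from the hanging block's equation, T = 3.9 × (9.81 + 1.8850) = 45.611 N.

45.6 N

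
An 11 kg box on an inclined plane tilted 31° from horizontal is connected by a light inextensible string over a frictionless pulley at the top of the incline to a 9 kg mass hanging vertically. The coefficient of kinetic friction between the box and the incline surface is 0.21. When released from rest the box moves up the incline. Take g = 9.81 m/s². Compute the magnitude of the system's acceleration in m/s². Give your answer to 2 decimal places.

0.66 m/s²

For the box on the incline: the weight component along the slope is m₁g sin 31° = 11 × 9.81 × 0.5150 = 55.574 N and the normal force is N = m₁g cos 31° = 92.497 N.
Kinetic friction opposes the box's motion up the incline: f = μN = 0.21 × 92.497 = 19.424 N acting down the slope.
Newton's second law for the box (up-slope positive): T − 55.574 − 19.424 = 11 a. For the hanging mass (downward positive): 9 × 9.81 − T = 9 a.
Adding the two equations eliminates T: 13.292 = 20 a, so a = 0.6646 m/s².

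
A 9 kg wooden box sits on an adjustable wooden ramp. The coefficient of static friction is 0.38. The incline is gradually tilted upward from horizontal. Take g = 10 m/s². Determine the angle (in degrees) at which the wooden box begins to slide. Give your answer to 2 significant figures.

At the threshold of sliding, static friction is at its maximum μ_s N and exactly balances the weight component along the incline: mg sin θ = μ_s mg cos θ.
Hence tan θ = μ_s = 0.38, so θ = arctan(0.38) = 20.8068°.

21°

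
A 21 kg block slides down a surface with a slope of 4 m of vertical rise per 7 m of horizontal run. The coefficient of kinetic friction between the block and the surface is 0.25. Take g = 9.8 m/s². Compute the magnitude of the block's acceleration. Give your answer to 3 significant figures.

2.73 m/s²

Resolving the weight along the incline: the component pulling the block down the slope is mg sin 29.74° = 21 × 9.8 × 0.4961 = 102.097 N, and the normal force is N = mg cos 29.74° = 21 × 9.8 × 0.8682 = 178.676 N.
Kinetic friction acts up the slope with magnitude f = μN = 0.25 × 178.676 = 44.669 N.
Net force along the incline is 102.097 − 44.669 = 57.428 N, so a = 57.428 / 21 = 2.7347 m/s².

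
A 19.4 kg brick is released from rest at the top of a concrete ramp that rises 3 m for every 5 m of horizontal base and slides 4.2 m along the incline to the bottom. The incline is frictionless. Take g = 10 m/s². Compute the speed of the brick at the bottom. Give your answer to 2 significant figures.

The weight component along the incline is mg sin 30.96° = 99.812 N and the normal force is N = mg cos 30.96° = 166.354 N.
With no friction, a = g sin 30.96° = 5.1450 m/s².
Starting from rest over a distance of 4.2 m, v² = 2aL = 2 × 5.1450 × 4.2 = 43.2180, so v = 6.5740 m/s.

6.6 m/s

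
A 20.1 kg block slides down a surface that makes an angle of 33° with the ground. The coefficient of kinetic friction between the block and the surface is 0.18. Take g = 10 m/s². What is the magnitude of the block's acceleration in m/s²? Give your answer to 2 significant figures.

3.9 m/s²

Resolving the weight along the incline: the component pulling the block down the slope is mg sin 33° = 20.1 × 10 × 0.5446 = 109.465 N, and the normal force is N = mg cos 33° = 20.1 × 10 × 0.8387 = 168.579 N.
Kinetic friction acts up the slope with magnitude f = μN = 0.18 × 168.579 = 30.344 N.
Net force along the incline is 109.465 − 30.344 = 79.121 N, so a = 79.121 / 20.1 = 3.9364 m/s².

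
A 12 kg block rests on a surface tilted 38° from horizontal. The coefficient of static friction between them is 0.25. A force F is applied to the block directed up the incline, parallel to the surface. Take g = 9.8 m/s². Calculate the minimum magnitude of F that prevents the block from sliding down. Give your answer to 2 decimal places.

49.23 N

The normal force is N = mg cos 38° = 92.670 N. With F at its minimum the block is on the verge of sliding down, so static friction is at its maximum μ_s N = 0.25 × 92.670 = 23.168 N and acts up the slope.
Equilibrium along the incline: F + μ_s N = mg sin 38°, so F = 72.402 − 23.168 = 49.234 N.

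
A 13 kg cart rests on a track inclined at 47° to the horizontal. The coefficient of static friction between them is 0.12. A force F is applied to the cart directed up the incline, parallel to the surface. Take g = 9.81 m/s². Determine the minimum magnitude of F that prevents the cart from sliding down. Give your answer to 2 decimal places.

82.83 N

The normal force is N = mg cos 47° = 86.975 N. With F at its minimum the cart is on the verge of sliding down, so static friction is at its maximum μ_s N = 0.12 × 86.975 = 10.437 N and acts up the slope.
Equilibrium along the incline: F + μ_s N = mg sin 47°, so F = 93.270 − 10.437 = 82.833 N.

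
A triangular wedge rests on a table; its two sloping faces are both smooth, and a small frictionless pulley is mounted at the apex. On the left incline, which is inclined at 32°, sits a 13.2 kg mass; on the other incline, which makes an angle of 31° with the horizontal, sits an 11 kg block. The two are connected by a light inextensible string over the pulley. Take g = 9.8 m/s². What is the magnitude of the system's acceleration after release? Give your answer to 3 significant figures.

Resolve each weight along its own incline: the 13.2 kg mass has component 13.2 × 9.8 × sin 32° = 68.550 N down its slope, and the 11 kg mass has 11 × 9.8 × sin 31° = 55.521 N down its slope.
The 13.2 kg side's 68.550 N exceeds the other side's 55.521 N, so that mass slides down and the 11 kg mass slides up. Taking that direction as positive, Newton's second law for the whole system gives 68.550 − 55.521 = (13.2 + 11) a, so a = 13.029 / 24.2 = 0.5384 m/s².

0.538 m/s²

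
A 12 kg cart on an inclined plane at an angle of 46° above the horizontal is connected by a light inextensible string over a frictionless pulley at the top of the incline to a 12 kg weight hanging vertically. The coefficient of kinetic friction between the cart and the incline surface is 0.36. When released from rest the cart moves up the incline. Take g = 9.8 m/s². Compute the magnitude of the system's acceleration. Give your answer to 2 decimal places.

0.15 m/s²

For the cart on the incline: the weight component along the slope is m₁g sin 46° = 12 × 9.8 × 0.7193 = 84.590 N and the normal force is N = m₁g cos 46° = 81.692 N.
Kinetic friction opposes the cart's motion up the incline: f = μN = 0.36 × 81.692 = 29.409 N acting down the slope.
Newton's second law for the cart (up-slope positive): T − 84.590 − 29.409 = 12 a. For the hanging weight (downward positive): 12 × 9.8 − T = 12 a.
Adding the two equations eliminates T: 3.601 = 24 a, so a = 0.1500 m/s².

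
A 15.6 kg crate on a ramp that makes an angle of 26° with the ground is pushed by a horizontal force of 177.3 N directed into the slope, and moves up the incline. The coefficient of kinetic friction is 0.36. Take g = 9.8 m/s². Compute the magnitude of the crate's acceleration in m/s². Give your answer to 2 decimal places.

The horizontal push has components F cos 26° = 177.3 × 0.8988 = 159.357 N up the incline and F sin 26° = 177.3 × 0.4384 = 77.728 N pressing into the surface.
The normal force is therefore N = mg cos 26° + F sin 26° = 137.409 + 77.728 = 215.137 N, and kinetic friction down the slope is μN = 0.36 × 215.137 = 77.449 N.
Along the incline: F cos 26° − mg sin 26° − μN = ma, so 159.357 − 67.023 − 77.449 = 15.6 a, giving a = 0.9542 m/s².

0.95 m/s²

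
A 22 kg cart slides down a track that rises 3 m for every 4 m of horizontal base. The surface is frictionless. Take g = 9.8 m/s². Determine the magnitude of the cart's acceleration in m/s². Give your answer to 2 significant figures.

5.9 m/s²

Resolving the weight along the incline: the component pulling the cart down the slope is mg sin 36.87° = 22 × 9.8 × 0.6000 = 129.360 N, and the normal force is N = mg cos 36.87° = 22 × 9.8 × 0.8000 = 172.480 N.
With no friction the net force along the incline is 129.360 N, so a = g sin 36.87° = 129.360 / 22 = 5.8800 m/s².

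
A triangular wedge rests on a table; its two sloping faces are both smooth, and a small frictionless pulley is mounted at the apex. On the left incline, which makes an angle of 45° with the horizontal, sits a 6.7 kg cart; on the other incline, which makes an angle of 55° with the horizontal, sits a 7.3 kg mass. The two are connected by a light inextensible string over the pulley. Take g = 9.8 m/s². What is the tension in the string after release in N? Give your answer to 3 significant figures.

Resolve each weight along its own incline: the 6.7 kg mass has component 6.7 × 9.8 × sin 45° = 46.429 N down its slope, and the 7.3 kg mass has 7.3 × 9.8 × sin 55° = 58.602 N down its slope.
The 7.3 kg side's 58.602 N exceeds the other side's 46.429 N, so that mass slides down and the 6.7 kg mass slides up. Taking that direction as positive, Newton's second law for the whole system gives 58.602 − 46.429 = (6.7 + 7.3) a, so a = 12.173 / 14 = 0.8695 m/s².
For the 6.7 kg mass (up-slope positive): T − 46.429 = 6.7 × 0.8695, so T = 52.255 N.

52.3 N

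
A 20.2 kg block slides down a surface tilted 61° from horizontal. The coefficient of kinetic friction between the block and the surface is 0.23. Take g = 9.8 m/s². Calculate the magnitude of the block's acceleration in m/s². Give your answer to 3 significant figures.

7.48 m/s²

Resolving the weight along the incline: the component pulling the block down the slope is mg sin 61° = 20.2 × 9.8 × 0.8746 = 173.136 N, and the normal force is N = mg cos 61° = 20.2 × 9.8 × 0.4848 = 95.971 N.
Kinetic friction acts up the slope with magnitude f = μN = 0.23 × 95.971 = 22.073 N.
Net force along the incline is 173.136 − 22.073 = 151.063 N, so a = 151.063 / 20.2 = 7.4784 m/s².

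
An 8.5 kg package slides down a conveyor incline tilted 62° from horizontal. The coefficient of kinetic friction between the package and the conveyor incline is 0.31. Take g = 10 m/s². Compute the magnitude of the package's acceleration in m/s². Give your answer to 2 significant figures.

7.4 m/s²

Resolving the weight along the incline: the component pulling the package down the slope is mg sin 62° = 8.5 × 10 × 0.8829 = 75.046 N, and the normal force is N = mg cos 62° = 8.5 × 10 × 0.4695 = 39.907 N.
Kinetic friction acts up the slope with magnitude f = μN = 0.31 × 39.907 = 12.371 N.
Net force along the incline is 75.046 − 12.371 = 62.675 N, so a = 62.675 / 8.5 = 7.3735 m/s².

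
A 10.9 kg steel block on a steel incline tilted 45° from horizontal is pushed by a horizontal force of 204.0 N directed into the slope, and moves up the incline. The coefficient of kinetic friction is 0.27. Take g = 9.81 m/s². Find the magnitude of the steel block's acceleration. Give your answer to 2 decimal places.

The horizontal push has components F cos 45° = 204.0 × 0.7071 = 144.248 N up the incline and F sin 45° = 204.0 × 0.7071 = 144.248 N pressing into the surface.
The normal force is therefore N = mg cos 45° + F sin 45° = 75.609 + 144.248 = 219.857 N, and kinetic friction down the slope is μN = 0.27 × 219.857 = 59.361 N.
Along the incline: F cos 45° − mg sin 45° − μN = ma, so 144.248 − 75.609 − 59.361 = 10.9 a, giving a = 0.8512 m/s².

0.85 m/s²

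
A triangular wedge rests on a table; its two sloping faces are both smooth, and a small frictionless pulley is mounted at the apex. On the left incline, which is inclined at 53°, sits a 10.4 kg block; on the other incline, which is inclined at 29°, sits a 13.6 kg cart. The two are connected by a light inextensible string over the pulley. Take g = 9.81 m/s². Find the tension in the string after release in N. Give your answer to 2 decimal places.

74.20 N

Resolve each weight along its own incline: the 10.4 kg mass has component 10.4 × 9.81 × sin 53° = 81.480 N down its slope, and the 13.6 kg mass has 13.6 × 9.81 × sin 29° = 64.681 N down its slope.
The 10.4 kg side's 81.480 N exceeds the other side's 64.681 N, so that mass slides down and the 13.6 kg mass slides up. Taking that direction as positive, Newton's second law for the whole system gives 81.480 − 64.681 = (10.4 + 13.6) a, so a = 16.799 / 24 = 0.7000 m/s².
For the 13.6 kg mass (up-slope positive): T − 64.681 = 13.6 × 0.7000, so T = 74.201 N.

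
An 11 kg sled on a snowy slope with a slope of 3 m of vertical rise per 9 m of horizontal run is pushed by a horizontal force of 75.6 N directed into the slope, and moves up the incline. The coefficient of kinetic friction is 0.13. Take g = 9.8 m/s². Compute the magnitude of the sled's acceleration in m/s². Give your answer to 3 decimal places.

1.930 m/s²

The horizontal push has components F cos 18.43° = 75.6 × 0.9487 = 71.722 N up the incline and F sin 18.43° = 75.6 × 0.3162 = 23.905 N pressing into the surface.
The normal force is therefore N = mg cos 18.43° + F sin 18.43° = 102.270 + 23.905 = 126.175 N, and kinetic friction down the slope is μN = 0.13 × 126.175 = 16.403 N.
Along the incline: F cos 18.43° − mg sin 18.43° − μN = ma, so 71.722 − 34.086 − 16.403 = 11 a, giving a = 1.9303 m/s².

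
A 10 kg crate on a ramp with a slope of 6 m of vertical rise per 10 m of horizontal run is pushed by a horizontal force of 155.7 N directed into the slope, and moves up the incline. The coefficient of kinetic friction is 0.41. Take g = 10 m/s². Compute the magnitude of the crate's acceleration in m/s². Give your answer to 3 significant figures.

The horizontal push has components F cos 30.96° = 155.7 × 0.8575 = 133.513 N up the incline and F sin 30.96° = 155.7 × 0.5145 = 80.108 N pressing into the surface.
The normal force is therefore N = mg cos 30.96° + F sin 30.96° = 85.750 + 80.108 = 165.858 N, and kinetic friction down the slope is μN = 0.41 × 165.858 = 68.002 N.
Along the incline: F cos 30.96° − mg sin 30.96° − μN = ma, so 133.513 − 51.450 − 68.002 = 10 a, giving a = 1.4061 m/s².

1.41 m/s²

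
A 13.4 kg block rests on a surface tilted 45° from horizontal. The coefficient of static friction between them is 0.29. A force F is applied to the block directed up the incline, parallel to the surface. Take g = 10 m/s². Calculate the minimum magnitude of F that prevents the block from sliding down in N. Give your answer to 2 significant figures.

67 N

The normal force is N = mg cos 45° = 94.752 N. With F at its minimum the block is on the verge of sliding down, so static friction is at its maximum μ_s N = 0.29 × 94.752 = 27.478 N and acts up the slope.
Equilibrium along the incline: F + μ_s N = mg sin 45°, so F = 94.752 − 27.478 = 67.274 N.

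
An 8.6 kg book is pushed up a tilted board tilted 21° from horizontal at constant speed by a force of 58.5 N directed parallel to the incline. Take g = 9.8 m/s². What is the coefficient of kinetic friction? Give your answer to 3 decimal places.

0.360

At constant speed ΣF = 0 along the incline. The applied 58.5 N acts up the slope; the weight component mg sin 21° = 30.203 N and kinetic friction μN both act down the slope.
So 58.5 = 30.203 + μ × 78.682, giving μ = (58.5 − 30.203) / 78.682 = 0.3596.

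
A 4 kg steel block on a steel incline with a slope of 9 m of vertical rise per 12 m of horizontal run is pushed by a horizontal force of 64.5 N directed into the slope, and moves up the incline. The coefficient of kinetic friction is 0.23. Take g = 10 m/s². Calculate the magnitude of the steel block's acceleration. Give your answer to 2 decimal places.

The horizontal push has components F cos 36.87° = 64.5 × 0.8000 = 51.600 N up the incline and F sin 36.87° = 64.5 × 0.6000 = 38.700 N pressing into the surface.
The normal force is therefore N = mg cos 36.87° + F sin 36.87° = 32.000 + 38.700 = 70.700 N, and kinetic friction down the slope is μN = 0.23 × 70.700 = 16.261 N.
Along the incline: F cos 36.87° − mg sin 36.87° − μN = ma, so 51.600 − 24.000 − 16.261 = 4 a, giving a = 2.8348 m/s².

2.83 m/s²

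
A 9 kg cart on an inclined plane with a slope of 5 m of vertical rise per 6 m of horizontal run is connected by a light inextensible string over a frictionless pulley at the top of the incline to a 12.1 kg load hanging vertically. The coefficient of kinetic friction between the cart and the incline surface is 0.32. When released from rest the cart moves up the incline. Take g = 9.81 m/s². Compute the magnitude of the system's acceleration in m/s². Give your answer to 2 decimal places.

For the cart on the incline: the weight component along the slope is m₁g sin 39.81° = 9 × 9.81 × 0.6402 = 56.523 N and the normal force is N = m₁g cos 39.81° = 67.826 N.
Kinetic friction opposes the cart's motion up the incline: f = μN = 0.32 × 67.826 = 21.704 N acting down the slope.
Newton's second law for the cart (up-slope positive): T − 56.523 − 21.704 = 9 a. For the hanging load (downward positive): 12.1 × 9.81 − T = 12.1 a.
Adding the two equations eliminates T: 40.474 = 21.1 a, so a = 1.9182 m/s².

1.92 m/s²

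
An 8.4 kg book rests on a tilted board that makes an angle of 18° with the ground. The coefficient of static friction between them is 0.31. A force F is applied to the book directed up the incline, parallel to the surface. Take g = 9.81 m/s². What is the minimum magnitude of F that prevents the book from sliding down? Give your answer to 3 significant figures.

1.17 N

The normal force is N = mg cos 18° = 78.371 N. With F at its minimum the book is on the verge of sliding down, so static friction is at its maximum μ_s N = 0.31 × 78.371 = 24.295 N and acts up the slope.
Equilibrium along the incline: F + μ_s N = mg sin 18°, so F = 25.464 − 24.295 = 1.169 N.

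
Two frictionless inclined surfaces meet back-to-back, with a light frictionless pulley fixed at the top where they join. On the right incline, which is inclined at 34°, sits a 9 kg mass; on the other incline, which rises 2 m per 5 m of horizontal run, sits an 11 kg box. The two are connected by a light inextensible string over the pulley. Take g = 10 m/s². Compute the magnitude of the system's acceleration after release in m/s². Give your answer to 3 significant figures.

Resolve each weight along its own incline: the 9 kg mass has component 9 × 10 × sin 34° = 50.327 N down its slope, and the 11 kg mass has 11 × 10 × sin 21.80° = 40.853 N down its slope.
The 9 kg side's 50.327 N exceeds the other side's 40.853 N, so that mass slides down and the 11 kg mass slides up. Taking that direction as positive, Newton's second law for the whole system gives 50.327 − 40.853 = (9 + 11) a, so a = 9.474 / 20 = 0.4737 m/s².

0.474 m/s²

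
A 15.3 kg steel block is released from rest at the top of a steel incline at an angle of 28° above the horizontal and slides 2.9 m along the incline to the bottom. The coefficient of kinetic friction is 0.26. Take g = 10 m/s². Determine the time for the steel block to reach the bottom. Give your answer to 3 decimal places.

1.555 s

The weight component along the incline is mg sin 28° = 71.829 N and the normal force is N = mg cos 28° = 135.091 N.
Friction up the slope is f = μN = 0.26 × 135.091 = 35.124 N, so the net downslope force is 71.829 − 35.124 = 36.705 N and a = 36.705 / 15.3 = 2.3990 m/s².
Starting from rest, L = ½at², so t = √(2L/a) = √(2 × 2.9 / 2.3990) = 1.5549 s.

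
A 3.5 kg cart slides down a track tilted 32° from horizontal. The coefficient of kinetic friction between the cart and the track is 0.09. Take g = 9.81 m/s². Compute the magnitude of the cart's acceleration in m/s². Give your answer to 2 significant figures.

4.4 m/s²

Resolving the weight along the incline: the component pulling the cart down the slope is mg sin 32° = 3.5 × 9.81 × 0.5299 = 18.194 N, and the normal force is N = mg cos 32° = 3.5 × 9.81 × 0.8480 = 29.116 N.
Kinetic friction acts up the slope with magnitude f = μN = 0.09 × 29.116 = 2.620 N.
Net force along the incline is 18.194 − 2.620 = 15.574 N, so a = 15.574 / 3.5 = 4.4497 m/s².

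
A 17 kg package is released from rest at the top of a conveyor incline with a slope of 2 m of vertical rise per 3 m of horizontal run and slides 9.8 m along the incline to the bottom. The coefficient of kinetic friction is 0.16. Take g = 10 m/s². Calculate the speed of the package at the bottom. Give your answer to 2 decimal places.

9.09 m/s

The weight component along the incline is mg sin 33.69° = 94.299 N and the normal force is N = mg cos 33.69° = 141.449 N.
Friction up the slope is f = μN = 0.16 × 141.449 = 22.632 N, so the net downslope force is 94.299 − 22.632 = 71.667 N and a = 71.667 / 17 = 4.2157 m/s².
Starting from rest over a distance of 9.8 m, v² = 2aL = 2 × 4.2157 × 9.8 = 82.6277, so v = 9.0900 m/s.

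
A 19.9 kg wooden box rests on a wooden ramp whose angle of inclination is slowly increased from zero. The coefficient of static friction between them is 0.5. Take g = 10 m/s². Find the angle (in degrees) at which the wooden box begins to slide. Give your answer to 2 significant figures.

At the threshold of sliding, static friction is at its maximum μ_s N and exactly balances the weight component along the incline: mg sin θ = μ_s mg cos θ.
Hence tan θ = μ_s = 0.5, so θ = arctan(0.5) = 26.5651°.

27°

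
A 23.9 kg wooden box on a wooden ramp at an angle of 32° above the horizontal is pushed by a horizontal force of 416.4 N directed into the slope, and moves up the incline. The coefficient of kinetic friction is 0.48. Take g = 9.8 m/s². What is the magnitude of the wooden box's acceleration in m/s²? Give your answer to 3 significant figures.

The horizontal push has components F cos 32° = 416.4 × 0.8480 = 353.107 N up the incline and F sin 32° = 416.4 × 0.5299 = 220.650 N pressing into the surface.
The normal force is therefore N = mg cos 32° + F sin 32° = 198.619 + 220.650 = 419.269 N, and kinetic friction down the slope is μN = 0.48 × 419.269 = 201.249 N.
Along the incline: F cos 32° − mg sin 32° − μN = ma, so 353.107 − 124.113 − 201.249 = 23.9 a, giving a = 1.1609 m/s².

1.16 m/s²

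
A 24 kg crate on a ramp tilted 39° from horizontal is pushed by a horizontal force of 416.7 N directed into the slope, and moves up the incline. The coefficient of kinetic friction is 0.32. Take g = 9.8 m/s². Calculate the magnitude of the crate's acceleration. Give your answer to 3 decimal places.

The horizontal push has components F cos 39° = 416.7 × 0.7771 = 323.818 N up the incline and F sin 39° = 416.7 × 0.6293 = 262.229 N pressing into the surface.
The normal force is therefore N = mg cos 39° + F sin 39° = 182.774 + 262.229 = 445.003 N, and kinetic friction down the slope is μN = 0.32 × 445.003 = 142.401 N.
Along the incline: F cos 39° − mg sin 39° − μN = ma, so 323.818 − 148.011 − 142.401 = 24 a, giving a = 1.3919 m/s².

1.392 m/s²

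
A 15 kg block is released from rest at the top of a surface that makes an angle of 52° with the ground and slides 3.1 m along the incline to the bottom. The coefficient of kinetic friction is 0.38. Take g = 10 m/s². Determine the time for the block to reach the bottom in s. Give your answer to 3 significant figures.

The weight component along the incline is mg sin 52° = 118.202 N and the normal force is N = mg cos 52° = 92.349 N.
Friction up the slope is f = μN = 0.38 × 92.349 = 35.093 N, so the net downslope force is 118.202 − 35.093 = 83.109 N and a = 83.109 / 15 = 5.5406 m/s².
Starting from rest, L = ½at², so t = √(2L/a) = √(2 × 3.1 / 5.5406) = 1.0578 s.

1.06 s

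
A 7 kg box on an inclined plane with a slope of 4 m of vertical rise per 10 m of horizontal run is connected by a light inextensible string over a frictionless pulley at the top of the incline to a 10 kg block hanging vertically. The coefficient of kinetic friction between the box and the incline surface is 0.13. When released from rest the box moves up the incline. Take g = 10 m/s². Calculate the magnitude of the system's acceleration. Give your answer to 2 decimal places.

For the box on the incline: the weight component along the slope is m₁g sin 21.80° = 7 × 10 × 0.3714 = 25.998 N and the normal force is N = m₁g cos 21.80° = 64.993 N.
Kinetic friction opposes the box's motion up the incline: f = μN = 0.13 × 64.993 = 8.449 N acting down the slope.
Newton's second law for the box (up-slope positive): T − 25.998 − 8.449 = 7 a. For the hanging block (downward positive): 10 × 10 − T = 10 a.
Adding the two equations eliminates T: 65.553 = 17 a, so a = 3.8561 m/s².

3.86 m/s²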